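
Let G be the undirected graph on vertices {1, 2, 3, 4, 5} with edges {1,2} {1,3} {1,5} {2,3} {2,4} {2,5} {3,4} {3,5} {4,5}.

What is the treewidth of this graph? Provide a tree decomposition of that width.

Treewidth 3.
Bags: B1 = {1, 2, 3, 5}  B2 = {2, 3, 4, 5}
Tree: B1–B2

The largest bag has 4 vertices, giving width 3; this decomposition certifies tw(G) ≤ 3. Conversely, {1, 2, 3, 5} is a clique of size 4, and the vertices of any clique must share a bag in every tree decomposition; so some bag has ≥ 4 vertices and tw(G) ≥ 3. Therefore the treewidth is 3.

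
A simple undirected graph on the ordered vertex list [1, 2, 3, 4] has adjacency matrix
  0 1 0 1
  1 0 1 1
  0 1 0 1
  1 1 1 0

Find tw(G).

A width-2 tree decomposition is:
Bags: B1 = {1, 2, 4}  B2 = {2, 3, 4}
Tree: B1–B2
The largest bag has 3 vertices, giving width 2; this decomposition certifies tw(G) ≤ 2. For the lower bound, the 3 vertices {1, 2, 4} are pairwise adjacent, and any tree decomposition puts a clique entirely inside one bag — forcing width ≥ 2. Therefore the treewidth is 2.

2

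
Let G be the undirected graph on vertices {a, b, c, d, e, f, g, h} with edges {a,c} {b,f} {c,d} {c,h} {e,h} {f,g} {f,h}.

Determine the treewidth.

1

A width-1 tree decomposition is:
Bags: B1 = {a, c}  B2 = {c, h}  B3 = {f, h}  B4 = {f, g}  B5 = {b, f}  B6 = {c, d}  B7 = {e, h}
Tree: B1–B2, B2–B3, B3–B4, B3–B5, B2–B6, B2–B7
Each bag holds 2 vertices, so the decomposition has width 1, which upper-bounds the treewidth. Since G has at least one edge (e.g. c–a), it is not an edgeless graph, so tw(G) ≥ 1. Combining the bounds, tw(G) = 1.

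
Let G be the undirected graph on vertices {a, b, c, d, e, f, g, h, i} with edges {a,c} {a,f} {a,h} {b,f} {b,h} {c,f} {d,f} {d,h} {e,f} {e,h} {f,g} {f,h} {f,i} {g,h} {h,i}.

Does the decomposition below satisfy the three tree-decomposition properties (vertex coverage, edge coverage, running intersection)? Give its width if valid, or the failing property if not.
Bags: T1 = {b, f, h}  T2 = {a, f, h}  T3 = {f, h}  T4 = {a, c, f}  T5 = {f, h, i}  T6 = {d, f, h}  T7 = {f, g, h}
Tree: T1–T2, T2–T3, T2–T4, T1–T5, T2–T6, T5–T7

A tree decomposition must satisfy three properties: every vertex lies in some bag; for every edge, both endpoints lie together in some bag; and for every vertex, the bags containing it form a connected subtree. Here vertex e appears in no bag, so the decomposition is invalid.

No — vertex e appears in no bag.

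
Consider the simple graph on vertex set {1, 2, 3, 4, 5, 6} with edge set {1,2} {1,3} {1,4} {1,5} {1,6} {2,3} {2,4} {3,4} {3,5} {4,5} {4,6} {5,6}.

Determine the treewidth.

A width-3 tree decomposition is:
Bags: B1 = {1, 3, 4, 5}  B2 = {1, 4, 5, 6}  B3 = {1, 2, 3, 4}
Tree: B1–B2, B1–B3
The largest bag has 4 vertices, giving width 3; this decomposition certifies tw(G) ≤ 3. Conversely, {1, 2, 3, 4} is a clique of size 4, and the vertices of any clique must share a bag in every tree decomposition; so some bag has ≥ 4 vertices and tw(G) ≥ 3. The upper and lower bounds meet at 3, so that is the treewidth.

3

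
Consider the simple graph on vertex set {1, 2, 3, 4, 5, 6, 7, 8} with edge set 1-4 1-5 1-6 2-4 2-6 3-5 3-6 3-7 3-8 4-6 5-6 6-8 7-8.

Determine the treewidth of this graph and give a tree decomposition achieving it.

Treewidth 2.
Bags: B1 = {3, 5, 6}  B2 = {1, 5, 6}  B3 = {1, 4, 6}  B4 = {2, 4, 6}  B5 = {3, 6, 8}  B6 = {3, 7, 8}
Tree: B1–B2, B2–B3, B3–B4, B1–B5, B5–B6

The largest bag has 3 vertices, giving width 2; this decomposition certifies tw(G) ≤ 2. Conversely, {3, 6, 8} is a clique of size 3, and the vertices of any clique must share a bag in every tree decomposition; so some bag has ≥ 3 vertices and tw(G) ≥ 2. Combining the bounds, tw(G) = 2.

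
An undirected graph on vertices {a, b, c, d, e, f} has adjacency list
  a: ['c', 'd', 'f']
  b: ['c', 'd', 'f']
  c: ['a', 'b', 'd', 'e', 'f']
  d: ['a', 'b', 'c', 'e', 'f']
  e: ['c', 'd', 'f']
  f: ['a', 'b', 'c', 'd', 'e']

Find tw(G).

3

A width-3 tree decomposition is:
Bags: B1 = {a, c, d, f}  B2 = {c, d, e, f}  B3 = {b, c, d, f}
Tree: B1–B2, B2–B3
Every bag has size at most 4, so the width is 4 − 1 = 3 and tw(G) ≤ 3. Conversely, {c, d, e, f} is a clique of size 4, and the vertices of any clique must share a bag in every tree decomposition; so some bag has ≥ 4 vertices and tw(G) ≥ 3. Combining the bounds, tw(G) = 3.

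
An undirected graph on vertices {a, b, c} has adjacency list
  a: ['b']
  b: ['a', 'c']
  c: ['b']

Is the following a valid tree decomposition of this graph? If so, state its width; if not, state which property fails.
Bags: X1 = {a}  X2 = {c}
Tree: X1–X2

No — vertex b appears in no bag.

A tree decomposition must satisfy three properties: every vertex lies in some bag; for every edge, both endpoints lie together in some bag; and for every vertex, the bags containing it form a connected subtree. Here vertex b appears in no bag, so the decomposition is invalid.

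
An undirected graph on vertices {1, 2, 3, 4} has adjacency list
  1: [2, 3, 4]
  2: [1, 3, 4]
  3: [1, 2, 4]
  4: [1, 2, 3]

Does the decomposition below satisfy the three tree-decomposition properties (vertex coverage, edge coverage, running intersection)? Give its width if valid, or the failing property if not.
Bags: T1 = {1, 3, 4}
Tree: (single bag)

No — vertex 2 appears in no bag.

A tree decomposition must satisfy three properties: every vertex lies in some bag; for every edge, both endpoints lie together in some bag; and for every vertex, the bags containing it form a connected subtree. Here vertex 2 appears in no bag, so the decomposition is invalid.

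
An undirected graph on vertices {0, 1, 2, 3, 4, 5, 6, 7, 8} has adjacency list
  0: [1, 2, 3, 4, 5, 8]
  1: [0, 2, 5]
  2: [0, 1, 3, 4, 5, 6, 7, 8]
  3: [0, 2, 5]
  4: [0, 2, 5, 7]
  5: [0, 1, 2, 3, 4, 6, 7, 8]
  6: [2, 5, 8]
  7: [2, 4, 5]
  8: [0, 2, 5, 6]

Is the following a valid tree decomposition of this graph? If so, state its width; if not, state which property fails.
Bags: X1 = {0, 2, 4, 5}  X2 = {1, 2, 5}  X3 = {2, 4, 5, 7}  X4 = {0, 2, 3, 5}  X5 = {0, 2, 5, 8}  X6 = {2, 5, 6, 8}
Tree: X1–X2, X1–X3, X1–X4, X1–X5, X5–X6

A tree decomposition must satisfy three properties: every vertex lies in some bag; for every edge, both endpoints lie together in some bag; and for every vertex, the bags containing it form a connected subtree. Here edge (0,1) lies in no bag, so the decomposition is invalid.

No — edge (0,1) lies in no bag.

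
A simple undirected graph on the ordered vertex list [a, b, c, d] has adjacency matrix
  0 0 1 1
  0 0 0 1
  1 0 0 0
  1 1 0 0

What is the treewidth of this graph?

1

A width-1 tree decomposition is:
Bags: B1 = {b, d}  B2 = {a, d}  B3 = {a, c}
Tree: B1–B2, B2–B3
Each bag holds 2 vertices, so the decomposition has width 1, which upper-bounds the treewidth. Since G has at least one edge (e.g. b–d), it is not an edgeless graph, so tw(G) ≥ 1. Hence tw(G) = 1 exactly.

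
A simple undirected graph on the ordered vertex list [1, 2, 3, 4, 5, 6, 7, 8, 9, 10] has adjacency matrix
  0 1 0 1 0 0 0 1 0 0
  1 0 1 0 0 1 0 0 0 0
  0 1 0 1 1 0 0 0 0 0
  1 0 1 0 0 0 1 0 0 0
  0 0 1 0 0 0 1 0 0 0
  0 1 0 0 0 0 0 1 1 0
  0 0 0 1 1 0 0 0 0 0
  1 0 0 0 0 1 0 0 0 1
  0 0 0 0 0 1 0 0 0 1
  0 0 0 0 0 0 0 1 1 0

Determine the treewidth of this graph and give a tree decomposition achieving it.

Each bag holds 3 vertices, so the decomposition has width 2, which upper-bounds the treewidth. Since 7–5–3–4–7 is a cycle in G, G is not acyclic. Forests are exactly the graphs of treewidth ≤ 1, so tw(G) ≥ 2. Combining the bounds, tw(G) = 2.

Treewidth 2.
One optimal decomposition is:
Bags: B1 = {4, 5, 7}  B2 = {3, 4, 5}  B3 = {1, 3, 4}  B4 = {1, 2, 3}  B5 = {1, 2, 8}  B6 = {2, 6, 8}  B7 = {6, 8, 10}  B8 = {6, 9, 10}
Tree: B1–B2, B2–B3, B3–B4, B4–B5, B5–B6, B6–B7, B7–B8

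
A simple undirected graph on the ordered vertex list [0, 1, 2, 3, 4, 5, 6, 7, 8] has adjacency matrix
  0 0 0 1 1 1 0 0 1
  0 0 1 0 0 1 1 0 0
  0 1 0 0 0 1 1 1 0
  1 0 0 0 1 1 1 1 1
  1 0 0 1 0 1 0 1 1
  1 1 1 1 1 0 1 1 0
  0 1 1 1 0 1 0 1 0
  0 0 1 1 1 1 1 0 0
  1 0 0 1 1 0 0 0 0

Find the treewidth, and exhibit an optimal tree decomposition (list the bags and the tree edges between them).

Each bag holds 4 vertices, so the decomposition has width 3, which upper-bounds the treewidth. For the lower bound, the 4 vertices {0, 3, 4, 8} are pairwise adjacent, and any tree decomposition puts a clique entirely inside one bag — forcing width ≥ 3. Therefore the treewidth is 3.

Treewidth 3.
Bags: B1 = {3, 5, 6, 7}  B2 = {3, 4, 5, 7}  B3 = {0, 3, 4, 5}  B4 = {2, 5, 6, 7}  B5 = {1, 2, 5, 6}  B6 = {0, 3, 4, 8}
Tree: B1–B2, B2–B3, B1–B4, B4–B5, B3–B6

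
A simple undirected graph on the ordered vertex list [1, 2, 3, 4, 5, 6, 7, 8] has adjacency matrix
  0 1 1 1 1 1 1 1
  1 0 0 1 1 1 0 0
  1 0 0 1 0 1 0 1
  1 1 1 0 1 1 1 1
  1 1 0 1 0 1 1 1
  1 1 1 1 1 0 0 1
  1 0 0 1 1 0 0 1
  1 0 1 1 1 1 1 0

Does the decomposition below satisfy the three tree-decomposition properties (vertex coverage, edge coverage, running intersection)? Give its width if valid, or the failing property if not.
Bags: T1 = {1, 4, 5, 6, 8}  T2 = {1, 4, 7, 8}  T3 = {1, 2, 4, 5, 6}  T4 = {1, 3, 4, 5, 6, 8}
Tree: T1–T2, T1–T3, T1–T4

No — edge (5,7) lies in no bag.

A tree decomposition must satisfy three properties: every vertex lies in some bag; for every edge, both endpoints lie together in some bag; and for every vertex, the bags containing it form a connected subtree. Here edge (5,7) lies in no bag, so the decomposition is invalid.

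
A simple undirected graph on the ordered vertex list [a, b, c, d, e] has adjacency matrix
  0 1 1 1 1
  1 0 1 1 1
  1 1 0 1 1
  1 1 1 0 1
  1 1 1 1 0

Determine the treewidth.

4

A width-4 tree decomposition is:
Bags: B1 = {a, b, c, d, e}
Tree: (single bag)
A single bag containing all 5 vertices is trivially a valid decomposition of width 4. On the other hand G contains the 5-clique {a, b, c, d, e}. A clique must lie in a single bag of any decomposition, so no decomposition can have width below 4. Therefore the treewidth is 4.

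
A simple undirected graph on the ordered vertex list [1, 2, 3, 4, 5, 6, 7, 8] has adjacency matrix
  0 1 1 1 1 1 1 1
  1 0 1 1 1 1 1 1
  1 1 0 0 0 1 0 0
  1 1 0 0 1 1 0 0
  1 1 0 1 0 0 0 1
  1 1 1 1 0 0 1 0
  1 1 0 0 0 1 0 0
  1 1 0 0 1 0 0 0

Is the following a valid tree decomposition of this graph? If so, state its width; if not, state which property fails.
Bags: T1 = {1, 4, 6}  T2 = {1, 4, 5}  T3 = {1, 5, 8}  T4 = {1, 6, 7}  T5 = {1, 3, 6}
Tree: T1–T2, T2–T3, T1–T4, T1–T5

A tree decomposition must satisfy three properties: every vertex lies in some bag; for every edge, both endpoints lie together in some bag; and for every vertex, the bags containing it form a connected subtree. Here vertex 2 appears in no bag, so the decomposition is invalid.

No — vertex 2 appears in no bag.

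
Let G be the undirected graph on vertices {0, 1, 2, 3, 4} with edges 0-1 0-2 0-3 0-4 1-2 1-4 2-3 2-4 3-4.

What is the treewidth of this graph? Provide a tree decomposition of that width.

The largest bag has 4 vertices, giving width 3; this decomposition certifies tw(G) ≤ 3. Conversely, {0, 1, 2, 4} is a clique of size 4, and the vertices of any clique must share a bag in every tree decomposition; so some bag has ≥ 4 vertices and tw(G) ≥ 3. Combining the bounds, tw(G) = 3.

Treewidth 3.
Bags: B1 = {0, 2, 3, 4}  B2 = {0, 1, 2, 4}
Tree: B1–B2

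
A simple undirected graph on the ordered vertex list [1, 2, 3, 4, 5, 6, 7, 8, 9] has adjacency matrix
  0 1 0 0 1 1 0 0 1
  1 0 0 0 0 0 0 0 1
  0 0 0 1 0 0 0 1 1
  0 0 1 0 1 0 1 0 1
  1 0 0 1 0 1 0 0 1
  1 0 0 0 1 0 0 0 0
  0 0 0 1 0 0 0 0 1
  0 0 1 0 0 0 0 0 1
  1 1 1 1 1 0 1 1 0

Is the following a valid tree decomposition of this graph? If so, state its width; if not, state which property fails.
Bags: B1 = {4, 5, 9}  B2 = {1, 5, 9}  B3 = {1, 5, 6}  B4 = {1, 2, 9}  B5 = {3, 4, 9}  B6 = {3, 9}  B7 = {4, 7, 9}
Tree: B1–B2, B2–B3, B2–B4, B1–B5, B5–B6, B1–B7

No — vertex 8 appears in no bag.

A tree decomposition must satisfy three properties: every vertex lies in some bag; for every edge, both endpoints lie together in some bag; and for every vertex, the bags containing it form a connected subtree. Here vertex 8 appears in no bag, so the decomposition is invalid.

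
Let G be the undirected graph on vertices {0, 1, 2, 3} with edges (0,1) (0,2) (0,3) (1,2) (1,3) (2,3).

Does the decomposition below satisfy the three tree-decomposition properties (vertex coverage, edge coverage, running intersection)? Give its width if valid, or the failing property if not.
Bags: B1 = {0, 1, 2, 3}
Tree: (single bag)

Yes; width 3.

Vertex coverage: the bags together contain {0, 1, 2, 3}, the full vertex set. Edge coverage: each edge of G has both endpoints in at least one bag. Running intersection: for every vertex, the bags containing it form a connected subtree. All three properties hold, so this is a valid tree decomposition of width max|bag| − 1 = 3, and hence tw(G) ≤ 3.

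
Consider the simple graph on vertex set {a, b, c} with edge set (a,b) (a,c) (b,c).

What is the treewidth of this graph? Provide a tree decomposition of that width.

With just one bag of size 3, the width is 3 − 1 = 2, so tw(G) ≤ 2. For the lower bound, the 3 vertices {a, b, c} are pairwise adjacent, and any tree decomposition puts a clique entirely inside one bag — forcing width ≥ 2. Therefore the treewidth is 2.

Treewidth 2.
Bags: B1 = {a, b, c}
Tree: (single bag)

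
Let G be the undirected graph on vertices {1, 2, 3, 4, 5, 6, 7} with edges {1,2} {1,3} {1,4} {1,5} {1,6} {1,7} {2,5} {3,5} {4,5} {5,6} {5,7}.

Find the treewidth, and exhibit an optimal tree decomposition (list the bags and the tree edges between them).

Treewidth 2.
One optimal decomposition is:
Bags: B1 = {1, 3, 5}  B2 = {1, 2, 5}  B3 = {1, 4, 5}  B4 = {1, 5, 6}  B5 = {1, 5, 7}
Tree: B1–B2, B1–B3, B3–B4, B2–B5

Every bag has size at most 3, so the width is 3 − 1 = 2 and tw(G) ≤ 2. Conversely, {1, 2, 5} is a clique of size 3, and the vertices of any clique must share a bag in every tree decomposition; so some bag has ≥ 3 vertices and tw(G) ≥ 2. Hence tw(G) = 2 exactly.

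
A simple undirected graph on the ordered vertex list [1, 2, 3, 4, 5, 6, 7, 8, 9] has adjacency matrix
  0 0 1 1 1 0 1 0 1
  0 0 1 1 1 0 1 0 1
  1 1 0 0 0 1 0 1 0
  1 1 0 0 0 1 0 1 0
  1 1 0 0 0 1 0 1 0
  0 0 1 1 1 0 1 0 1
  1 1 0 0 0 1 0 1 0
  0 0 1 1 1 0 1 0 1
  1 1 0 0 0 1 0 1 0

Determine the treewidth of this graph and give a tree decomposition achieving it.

Treewidth 4.
One optimal decomposition is:
Bags: B1 = {1, 2, 3, 6, 8}  B2 = {1, 2, 4, 6, 8}  B3 = {1, 2, 5, 6, 8}  B4 = {1, 2, 6, 7, 8}  B5 = {1, 2, 6, 8, 9}
Tree: B1–B2, B2–B3, B3–B4, B4–B5

Every bag has size at most 5, so the width is 5 − 1 = 4 and tw(G) ≤ 4. For the lower bound: the 5 vertex sets {2,3}, {4,6}, {5,8}, {1}, {7} are disjoint, each induces a connected subgraph, and every pair is joined by at least one edge of G. Contracting each set to a single vertex therefore yields K_{5} as a minor, and since treewidth is minor-monotone, tw(G) ≥ tw(K_{5}) = 4. Combining the bounds, tw(G) = 4.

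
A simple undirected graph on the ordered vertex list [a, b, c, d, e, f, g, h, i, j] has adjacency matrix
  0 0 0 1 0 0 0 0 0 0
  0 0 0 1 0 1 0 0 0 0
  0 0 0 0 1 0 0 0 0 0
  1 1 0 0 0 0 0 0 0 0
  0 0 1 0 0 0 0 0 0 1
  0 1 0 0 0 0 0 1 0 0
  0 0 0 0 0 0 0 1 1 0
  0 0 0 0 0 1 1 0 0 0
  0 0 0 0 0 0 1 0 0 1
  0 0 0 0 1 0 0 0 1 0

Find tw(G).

A width-1 tree decomposition is:
Bags: B1 = {c, e}  B2 = {e, j}  B3 = {i, j}  B4 = {g, i}  B5 = {g, h}  B6 = {f, h}  B7 = {b, f}  B8 = {b, d}  B9 = {a, d}
Tree: B1–B2, B2–B3, B3–B4, B4–B5, B5–B6, B6–B7, B7–B8, B8–B9
Each bag holds 2 vertices, so the decomposition has width 1, which upper-bounds the treewidth. Any graph with an edge has treewidth ≥ 1, and G has the edge c–e. Hence tw(G) = 1 exactly.

1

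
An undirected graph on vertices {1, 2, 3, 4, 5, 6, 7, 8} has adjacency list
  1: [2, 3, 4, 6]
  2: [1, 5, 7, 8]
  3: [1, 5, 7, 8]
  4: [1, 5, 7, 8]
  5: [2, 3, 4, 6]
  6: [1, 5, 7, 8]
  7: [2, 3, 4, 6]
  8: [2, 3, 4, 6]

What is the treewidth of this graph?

4

A width-4 tree decomposition is:
Bags: B1 = {2, 3, 4, 6, 7}  B2 = {2, 3, 4, 6, 8}  B3 = {2, 3, 4, 5, 6}  B4 = {1, 2, 3, 4, 6}
Tree: B1–B2, B2–B3, B3–B4
Every bag has size at most 5, so the width is 5 − 1 = 4 and tw(G) ≤ 4. For the lower bound: the 5 vertex sets {6,7}, {4,8}, {3,5}, {2}, {1} are disjoint, each induces a connected subgraph, and every pair is joined by at least one edge of G. Contracting each set to a single vertex therefore yields K_{5} as a minor, and since treewidth is minor-monotone, tw(G) ≥ tw(K_{5}) = 4. Combining the bounds, tw(G) = 4.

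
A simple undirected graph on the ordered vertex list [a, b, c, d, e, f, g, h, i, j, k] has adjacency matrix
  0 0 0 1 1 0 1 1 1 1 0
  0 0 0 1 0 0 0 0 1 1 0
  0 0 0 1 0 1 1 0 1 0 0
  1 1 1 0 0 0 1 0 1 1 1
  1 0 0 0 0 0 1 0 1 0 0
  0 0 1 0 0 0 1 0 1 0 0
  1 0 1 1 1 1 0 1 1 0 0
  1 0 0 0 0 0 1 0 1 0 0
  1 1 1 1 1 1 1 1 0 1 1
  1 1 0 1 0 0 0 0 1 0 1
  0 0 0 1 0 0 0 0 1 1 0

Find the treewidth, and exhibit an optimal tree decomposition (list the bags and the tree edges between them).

Each bag holds 4 vertices, so the decomposition has width 3, which upper-bounds the treewidth. For the lower bound, the 4 vertices {c, d, g, i} are pairwise adjacent, and any tree decomposition puts a clique entirely inside one bag — forcing width ≥ 3. Hence tw(G) = 3 exactly.

Treewidth 3.
One optimal decomposition is:
Bags: B1 = {a, d, g, i}  B2 = {a, d, i, j}  B3 = {d, i, j, k}  B4 = {a, e, g, i}  B5 = {a, g, h, i}  B6 = {c, d, g, i}  B7 = {c, f, g, i}  B8 = {b, d, i, j}
Tree: B1–B2, B2–B3, B1–B4, B1–B5, B1–B6, B6–B7, B3–B8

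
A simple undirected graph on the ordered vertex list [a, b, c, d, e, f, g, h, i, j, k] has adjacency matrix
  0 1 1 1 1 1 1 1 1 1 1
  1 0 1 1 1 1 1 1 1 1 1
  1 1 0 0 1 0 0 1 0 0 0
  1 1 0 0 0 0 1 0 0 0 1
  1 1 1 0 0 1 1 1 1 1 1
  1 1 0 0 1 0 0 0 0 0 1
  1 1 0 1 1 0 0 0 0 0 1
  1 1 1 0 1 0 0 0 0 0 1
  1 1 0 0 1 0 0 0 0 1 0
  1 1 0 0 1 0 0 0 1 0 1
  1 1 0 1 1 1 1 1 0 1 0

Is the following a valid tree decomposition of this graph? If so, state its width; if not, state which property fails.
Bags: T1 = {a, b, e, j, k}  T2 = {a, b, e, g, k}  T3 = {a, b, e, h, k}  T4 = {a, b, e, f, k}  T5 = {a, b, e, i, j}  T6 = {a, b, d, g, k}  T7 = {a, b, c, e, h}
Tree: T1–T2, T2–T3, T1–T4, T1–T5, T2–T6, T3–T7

Vertex coverage: the bags together contain {a, b, c, d, e, f, g, h, i, j, k}, the full vertex set. Edge coverage: each edge of G has both endpoints in at least one bag. Running intersection: for every vertex, the bags containing it form a connected subtree. All three properties hold, so this is a valid tree decomposition of width max|bag| − 1 = 4, and hence tw(G) ≤ 4.

Yes; width 4.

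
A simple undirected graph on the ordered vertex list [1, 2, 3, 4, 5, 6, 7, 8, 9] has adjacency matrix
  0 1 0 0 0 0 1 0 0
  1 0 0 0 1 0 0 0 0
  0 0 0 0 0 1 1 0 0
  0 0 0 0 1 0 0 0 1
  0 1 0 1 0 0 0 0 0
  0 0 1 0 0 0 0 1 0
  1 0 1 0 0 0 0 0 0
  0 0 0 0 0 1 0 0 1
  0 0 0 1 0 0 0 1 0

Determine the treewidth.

A width-2 tree decomposition is:
Bags: B1 = {4, 8, 9}  B2 = {4, 5, 8}  B3 = {2, 5, 8}  B4 = {1, 2, 8}  B5 = {1, 7, 8}  B6 = {3, 7, 8}  B7 = {3, 6, 8}
Tree: B1–B2, B2–B3, B3–B4, B4–B5, B5–B6, B6–B7
Each bag holds 3 vertices, so the decomposition has width 2, which upper-bounds the treewidth. The edges 8–9–4–5–2–1–7–3–6–8 form a cycle, so G is not a tree and its treewidth is at least 2. Therefore the treewidth is 2.

2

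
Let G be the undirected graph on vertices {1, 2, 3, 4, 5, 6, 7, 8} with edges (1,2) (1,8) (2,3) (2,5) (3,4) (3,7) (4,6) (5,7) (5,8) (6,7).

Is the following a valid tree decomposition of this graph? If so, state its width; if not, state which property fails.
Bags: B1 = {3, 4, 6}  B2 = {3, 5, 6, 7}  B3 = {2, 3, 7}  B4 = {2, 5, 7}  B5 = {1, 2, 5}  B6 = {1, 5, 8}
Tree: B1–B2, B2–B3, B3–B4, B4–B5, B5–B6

A tree decomposition must satisfy three properties: every vertex lies in some bag; for every edge, both endpoints lie together in some bag; and for every vertex, the bags containing it form a connected subtree. Here bags containing vertex 5 are not connected in the tree, so the decomposition is invalid.

No — bags containing vertex 5 are not connected in the tree.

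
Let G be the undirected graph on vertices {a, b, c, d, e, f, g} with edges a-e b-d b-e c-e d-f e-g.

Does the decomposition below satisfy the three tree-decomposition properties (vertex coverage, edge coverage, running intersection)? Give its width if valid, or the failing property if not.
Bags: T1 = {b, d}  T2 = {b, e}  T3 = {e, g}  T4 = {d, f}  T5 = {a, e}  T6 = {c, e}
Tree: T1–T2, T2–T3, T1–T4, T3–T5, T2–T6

Vertex coverage: the bags together contain {a, b, c, d, e, f, g}, the full vertex set. Edge coverage: each edge of G has both endpoints in at least one bag. Running intersection: for every vertex, the bags containing it form a connected subtree. All three properties hold, so this is a valid tree decomposition of width max|bag| − 1 = 1, and hence tw(G) ≤ 1.

Yes; width 1.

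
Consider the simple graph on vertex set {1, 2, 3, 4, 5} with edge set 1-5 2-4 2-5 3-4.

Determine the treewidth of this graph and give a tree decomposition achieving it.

Every bag has size at most 2, so the width is 2 − 1 = 1 and tw(G) ≤ 1. G has an edge, so its treewidth is at least 1. Combining the bounds, tw(G) = 1.

Treewidth 1.
One optimal decomposition is:
Bags: B1 = {3, 4}  B2 = {2, 4}  B3 = {2, 5}  B4 = {1, 5}
Tree: B1–B2, B2–B3, B3–B4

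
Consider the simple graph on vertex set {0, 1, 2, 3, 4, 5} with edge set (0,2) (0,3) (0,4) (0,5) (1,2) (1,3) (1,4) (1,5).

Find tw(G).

2

A width-2 tree decomposition is:
Bags: B1 = {0, 1, 2}  B2 = {0, 1, 4}  B3 = {0, 1, 3}  B4 = {0, 1, 5}
Tree: B1–B2, B2–B3, B3–B4
Every bag has size at most 3, so the width is 3 − 1 = 2 and tw(G) ≤ 2. Since 0–2–1–4–0 is a cycle in G, G is not acyclic. Forests are exactly the graphs of treewidth ≤ 1, so tw(G) ≥ 2. Combining the bounds, tw(G) = 2.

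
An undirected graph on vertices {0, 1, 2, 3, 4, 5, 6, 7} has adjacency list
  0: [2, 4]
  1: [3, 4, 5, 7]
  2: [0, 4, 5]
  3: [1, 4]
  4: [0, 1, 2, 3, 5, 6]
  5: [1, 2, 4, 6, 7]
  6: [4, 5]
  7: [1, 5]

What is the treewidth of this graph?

A width-2 tree decomposition is:
Bags: B1 = {2, 4, 5}  B2 = {1, 4, 5}  B3 = {1, 3, 4}  B4 = {4, 5, 6}  B5 = {1, 5, 7}  B6 = {0, 2, 4}
Tree: B1–B2, B2–B3, B2–B4, B2–B5, B1–B6
Every bag has size at most 3, so the width is 3 − 1 = 2 and tw(G) ≤ 2. On the other hand G contains the 3-clique {0, 2, 4}. A clique must lie in a single bag of any decomposition, so no decomposition can have width below 2. The upper and lower bounds meet at 2, so that is the treewidth.

2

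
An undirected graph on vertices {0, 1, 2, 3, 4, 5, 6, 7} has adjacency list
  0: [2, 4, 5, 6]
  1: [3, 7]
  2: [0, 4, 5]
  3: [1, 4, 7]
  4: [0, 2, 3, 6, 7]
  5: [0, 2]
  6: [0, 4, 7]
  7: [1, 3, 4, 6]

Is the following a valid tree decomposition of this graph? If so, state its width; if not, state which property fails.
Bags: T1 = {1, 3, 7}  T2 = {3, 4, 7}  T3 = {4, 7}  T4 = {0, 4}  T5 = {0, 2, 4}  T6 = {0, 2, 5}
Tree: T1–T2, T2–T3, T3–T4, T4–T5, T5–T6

No — vertex 6 appears in no bag.

A tree decomposition must satisfy three properties: every vertex lies in some bag; for every edge, both endpoints lie together in some bag; and for every vertex, the bags containing it form a connected subtree. Here vertex 6 appears in no bag, so the decomposition is invalid.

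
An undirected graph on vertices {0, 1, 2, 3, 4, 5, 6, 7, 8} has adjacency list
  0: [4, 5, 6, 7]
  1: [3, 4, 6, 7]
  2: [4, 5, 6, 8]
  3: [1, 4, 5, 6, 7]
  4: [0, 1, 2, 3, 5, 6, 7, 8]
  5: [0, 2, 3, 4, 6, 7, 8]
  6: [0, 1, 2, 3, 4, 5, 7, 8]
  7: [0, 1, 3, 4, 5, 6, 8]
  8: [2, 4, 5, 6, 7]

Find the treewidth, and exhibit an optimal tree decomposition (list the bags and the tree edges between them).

Treewidth 4.
One such decomposition:
Bags: B1 = {4, 5, 6, 7, 8}  B2 = {2, 4, 5, 6, 8}  B3 = {3, 4, 5, 6, 7}  B4 = {1, 3, 4, 6, 7}  B5 = {0, 4, 5, 6, 7}
Tree: B1–B2, B1–B3, B3–B4, B3–B5

Each bag holds 5 vertices, so the decomposition has width 4, which upper-bounds the treewidth. For the lower bound, the 5 vertices {1, 3, 4, 6, 7} are pairwise adjacent, and any tree decomposition puts a clique entirely inside one bag — forcing width ≥ 4. Combining the bounds, tw(G) = 4.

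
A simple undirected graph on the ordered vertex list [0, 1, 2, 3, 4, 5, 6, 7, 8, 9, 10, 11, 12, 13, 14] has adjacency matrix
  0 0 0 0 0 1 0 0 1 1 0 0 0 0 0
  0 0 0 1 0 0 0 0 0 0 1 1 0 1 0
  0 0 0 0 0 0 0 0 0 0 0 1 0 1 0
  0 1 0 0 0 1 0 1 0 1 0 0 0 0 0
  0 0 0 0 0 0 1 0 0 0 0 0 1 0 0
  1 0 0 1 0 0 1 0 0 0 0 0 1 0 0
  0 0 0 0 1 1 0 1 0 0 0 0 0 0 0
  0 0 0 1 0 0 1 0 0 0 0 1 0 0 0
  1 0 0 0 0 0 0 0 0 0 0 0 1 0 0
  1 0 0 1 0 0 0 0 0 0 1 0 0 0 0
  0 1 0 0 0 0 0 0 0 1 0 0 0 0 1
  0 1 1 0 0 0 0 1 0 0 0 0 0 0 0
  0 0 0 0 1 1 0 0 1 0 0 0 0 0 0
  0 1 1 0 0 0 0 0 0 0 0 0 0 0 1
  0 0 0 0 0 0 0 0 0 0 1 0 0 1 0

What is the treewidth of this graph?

3

A width-3 tree decomposition is:
Bags: B1 = {4, 6, 8, 12}  B2 = {5, 6, 8, 12}  B3 = {0, 5, 6, 8}  B4 = {0, 5, 6, 7}  B5 = {0, 3, 5, 7}  B6 = {0, 3, 7, 9}  B7 = {3, 7, 9, 11}  B8 = {1, 3, 9, 11}  B9 = {1, 9, 10, 11}  B10 = {1, 2, 10, 11}  B11 = {1, 2, 10, 13}  B12 = {2, 10, 13, 14}
Tree: B1–B2, B2–B3, B3–B4, B4–B5, B5–B6, B6–B7, B7–B8, B8–B9, B9–B10, B10–B11, B11–B12
Every bag has size at most 4, so the width is 4 − 1 = 3 and tw(G) ≤ 3. For the lower bound: the 4 vertex sets {4,8,12}, {6}, {5}, {0,3,7,9} are disjoint, each induces a connected subgraph, and every pair is joined by at least one edge of G. Contracting each set to a single vertex therefore yields K_{4} as a minor, and since treewidth is minor-monotone, tw(G) ≥ tw(K_{4}) = 3. Combining the bounds, tw(G) = 3.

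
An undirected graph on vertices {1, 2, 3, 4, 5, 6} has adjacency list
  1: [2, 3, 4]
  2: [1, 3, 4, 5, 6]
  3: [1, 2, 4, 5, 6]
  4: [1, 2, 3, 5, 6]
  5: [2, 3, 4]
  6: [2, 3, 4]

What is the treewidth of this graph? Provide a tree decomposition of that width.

Treewidth 3.
One optimal decomposition is:
Bags: B1 = {2, 3, 4, 6}  B2 = {2, 3, 4, 5}  B3 = {1, 2, 3, 4}
Tree: B1–B2, B1–B3

Each bag holds 4 vertices, so the decomposition has width 3, which upper-bounds the treewidth. Conversely, {1, 2, 3, 4} is a clique of size 4, and the vertices of any clique must share a bag in every tree decomposition; so some bag has ≥ 4 vertices and tw(G) ≥ 3. Therefore the treewidth is 3.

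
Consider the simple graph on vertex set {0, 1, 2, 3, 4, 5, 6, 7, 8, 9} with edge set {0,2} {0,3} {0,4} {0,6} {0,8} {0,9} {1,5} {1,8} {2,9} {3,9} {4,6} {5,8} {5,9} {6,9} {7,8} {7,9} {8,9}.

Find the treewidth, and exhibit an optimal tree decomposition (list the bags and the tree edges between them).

Every bag has size at most 3, so the width is 3 − 1 = 2 and tw(G) ≤ 2. On the other hand G contains the 3-clique {1, 5, 8}. A clique must lie in a single bag of any decomposition, so no decomposition can have width below 2. Hence tw(G) = 2 exactly.

Treewidth 2.
One optimal decomposition is:
Bags: B1 = {0, 8, 9}  B2 = {7, 8, 9}  B3 = {0, 6, 9}  B4 = {5, 8, 9}  B5 = {0, 2, 9}  B6 = {0, 4, 6}  B7 = {1, 5, 8}  B8 = {0, 3, 9}
Tree: B1–B2, B1–B3, B2–B4, B3–B5, B3–B6, B4–B7, B3–B8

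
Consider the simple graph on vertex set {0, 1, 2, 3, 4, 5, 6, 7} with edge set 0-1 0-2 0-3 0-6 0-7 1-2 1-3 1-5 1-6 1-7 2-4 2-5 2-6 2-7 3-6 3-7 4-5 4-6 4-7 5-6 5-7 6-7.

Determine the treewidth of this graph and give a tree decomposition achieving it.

The largest bag has 5 vertices, giving width 4; this decomposition certifies tw(G) ≤ 4. For the lower bound, the 5 vertices {0, 1, 2, 6, 7} are pairwise adjacent, and any tree decomposition puts a clique entirely inside one bag — forcing width ≥ 4. Therefore the treewidth is 4.

Treewidth 4.
One such decomposition:
Bags: B1 = {0, 1, 2, 6, 7}  B2 = {1, 2, 5, 6, 7}  B3 = {0, 1, 3, 6, 7}  B4 = {2, 4, 5, 6, 7}
Tree: B1–B2, B1–B3, B2–B4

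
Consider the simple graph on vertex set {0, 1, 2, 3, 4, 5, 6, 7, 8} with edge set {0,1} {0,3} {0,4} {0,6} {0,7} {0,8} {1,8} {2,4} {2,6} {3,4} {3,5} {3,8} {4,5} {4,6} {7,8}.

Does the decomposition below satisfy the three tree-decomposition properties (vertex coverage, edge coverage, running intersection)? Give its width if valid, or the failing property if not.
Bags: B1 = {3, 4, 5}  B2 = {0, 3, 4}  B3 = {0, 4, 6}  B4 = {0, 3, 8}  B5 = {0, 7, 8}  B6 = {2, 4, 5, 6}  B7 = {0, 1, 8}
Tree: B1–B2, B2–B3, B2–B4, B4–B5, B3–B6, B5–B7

No — bags containing vertex 5 are not connected in the tree.

A tree decomposition must satisfy three properties: every vertex lies in some bag; for every edge, both endpoints lie together in some bag; and for every vertex, the bags containing it form a connected subtree. Here bags containing vertex 5 are not connected in the tree, so the decomposition is invalid.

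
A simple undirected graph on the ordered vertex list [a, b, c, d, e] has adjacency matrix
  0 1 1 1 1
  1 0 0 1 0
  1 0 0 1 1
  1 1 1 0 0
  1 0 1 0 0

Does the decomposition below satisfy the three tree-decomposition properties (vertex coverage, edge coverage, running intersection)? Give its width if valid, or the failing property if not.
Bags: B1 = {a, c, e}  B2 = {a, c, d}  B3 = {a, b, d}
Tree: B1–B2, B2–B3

Yes; width 2.

Vertex coverage: the bags together contain {a, b, c, d, e}, the full vertex set. Edge coverage: each edge of G has both endpoints in at least one bag. Running intersection: for every vertex, the bags containing it form a connected subtree. All three properties hold, so this is a valid tree decomposition of width max|bag| − 1 = 2, and hence tw(G) ≤ 2.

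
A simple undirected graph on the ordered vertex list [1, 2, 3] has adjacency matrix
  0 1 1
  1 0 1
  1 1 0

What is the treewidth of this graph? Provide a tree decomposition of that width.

With just one bag of size 3, the width is 3 − 1 = 2, so tw(G) ≤ 2. On the other hand G contains the 3-clique {1, 2, 3}. A clique must lie in a single bag of any decomposition, so no decomposition can have width below 2. The upper and lower bounds meet at 2, so that is the treewidth.

Treewidth 2.
Bags: B1 = {1, 2, 3}
Tree: (single bag)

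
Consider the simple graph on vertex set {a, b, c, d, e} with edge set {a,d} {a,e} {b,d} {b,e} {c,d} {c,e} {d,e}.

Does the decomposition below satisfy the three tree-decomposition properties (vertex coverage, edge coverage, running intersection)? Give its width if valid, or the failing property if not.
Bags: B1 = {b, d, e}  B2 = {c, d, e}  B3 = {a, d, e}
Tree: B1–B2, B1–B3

Yes; width 2.

Vertex coverage: the bags together contain {a, b, c, d, e}, the full vertex set. Edge coverage: each edge of G has both endpoints in at least one bag. Running intersection: for every vertex, the bags containing it form a connected subtree. All three properties hold, so this is a valid tree decomposition of width max|bag| − 1 = 2, and hence tw(G) ≤ 2.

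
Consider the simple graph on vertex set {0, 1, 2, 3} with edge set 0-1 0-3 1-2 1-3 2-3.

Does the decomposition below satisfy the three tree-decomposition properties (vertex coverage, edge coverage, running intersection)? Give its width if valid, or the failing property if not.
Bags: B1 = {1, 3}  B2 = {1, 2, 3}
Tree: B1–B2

A tree decomposition must satisfy three properties: every vertex lies in some bag; for every edge, both endpoints lie together in some bag; and for every vertex, the bags containing it form a connected subtree. Here vertex 0 appears in no bag, so the decomposition is invalid.

No — vertex 0 appears in no bag.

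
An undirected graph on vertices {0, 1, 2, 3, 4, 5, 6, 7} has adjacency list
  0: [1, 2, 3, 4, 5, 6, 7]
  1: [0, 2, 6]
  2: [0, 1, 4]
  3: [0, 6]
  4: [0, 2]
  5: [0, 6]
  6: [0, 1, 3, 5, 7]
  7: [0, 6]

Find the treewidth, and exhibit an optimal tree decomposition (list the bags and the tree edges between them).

Treewidth 2.
Bags: B1 = {0, 1, 2}  B2 = {0, 1, 6}  B3 = {0, 5, 6}  B4 = {0, 2, 4}  B5 = {0, 3, 6}  B6 = {0, 6, 7}
Tree: B1–B2, B2–B3, B1–B4, B2–B5, B3–B6

Every bag has size at most 3, so the width is 3 − 1 = 2 and tw(G) ≤ 2. On the other hand G contains the 3-clique {0, 1, 2}. A clique must lie in a single bag of any decomposition, so no decomposition can have width below 2. Hence tw(G) = 2 exactly.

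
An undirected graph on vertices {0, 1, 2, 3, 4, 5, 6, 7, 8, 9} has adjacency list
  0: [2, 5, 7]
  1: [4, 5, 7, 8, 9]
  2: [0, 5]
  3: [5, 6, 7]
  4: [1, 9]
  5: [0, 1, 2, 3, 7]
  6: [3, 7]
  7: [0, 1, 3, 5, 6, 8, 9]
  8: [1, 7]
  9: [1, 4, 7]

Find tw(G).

A width-2 tree decomposition is:
Bags: B1 = {3, 5, 7}  B2 = {0, 5, 7}  B3 = {1, 5, 7}  B4 = {3, 6, 7}  B5 = {1, 7, 9}  B6 = {1, 7, 8}  B7 = {0, 2, 5}  B8 = {1, 4, 9}
Tree: B1–B2, B1–B3, B1–B4, B3–B5, B5–B6, B2–B7, B5–B8
The largest bag has 3 vertices, giving width 2; this decomposition certifies tw(G) ≤ 2. On the other hand G contains the 3-clique {0, 2, 5}. A clique must lie in a single bag of any decomposition, so no decomposition can have width below 2. Combining the bounds, tw(G) = 2.

2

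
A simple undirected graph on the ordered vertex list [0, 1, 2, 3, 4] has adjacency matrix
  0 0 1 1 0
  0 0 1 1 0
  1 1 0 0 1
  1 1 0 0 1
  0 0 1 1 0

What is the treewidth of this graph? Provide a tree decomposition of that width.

Treewidth 2.
Bags: B1 = {2, 3, 4}  B2 = {0, 2, 3}  B3 = {1, 2, 3}
Tree: B1–B2, B2–B3

Every bag has size at most 3, so the width is 3 − 1 = 2 and tw(G) ≤ 2. For the lower bound, G contains the cycle 4–3–0–2–4, so G is not a forest; only forests have treewidth ≤ 1, hence tw(G) ≥ 2. Hence tw(G) = 2 exactly.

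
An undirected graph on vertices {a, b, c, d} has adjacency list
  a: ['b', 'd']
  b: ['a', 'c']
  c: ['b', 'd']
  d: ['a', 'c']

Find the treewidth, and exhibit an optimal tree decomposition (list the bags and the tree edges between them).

The largest bag has 3 vertices, giving width 2; this decomposition certifies tw(G) ≤ 2. The edges b–a–d–c–b form a cycle, so G is not a tree and its treewidth is at least 2. Combining the bounds, tw(G) = 2.

Treewidth 2.
Bags: B1 = {a, b, d}  B2 = {b, c, d}
Tree: B1–B2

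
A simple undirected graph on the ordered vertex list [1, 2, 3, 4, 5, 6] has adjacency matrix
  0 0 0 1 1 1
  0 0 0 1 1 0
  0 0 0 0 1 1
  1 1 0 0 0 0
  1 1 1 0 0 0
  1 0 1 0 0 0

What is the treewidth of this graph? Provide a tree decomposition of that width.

Each bag holds 3 vertices, so the decomposition has width 2, which upper-bounds the treewidth. The edges 3–6–1–5–3 form a cycle, so G is not a tree and its treewidth is at least 2. The upper and lower bounds meet at 2, so that is the treewidth.

Treewidth 2.
One optimal decomposition is:
Bags: B1 = {3, 5, 6}  B2 = {1, 5, 6}  B3 = {1, 2, 5}  B4 = {1, 2, 4}
Tree: B1–B2, B2–B3, B3–B4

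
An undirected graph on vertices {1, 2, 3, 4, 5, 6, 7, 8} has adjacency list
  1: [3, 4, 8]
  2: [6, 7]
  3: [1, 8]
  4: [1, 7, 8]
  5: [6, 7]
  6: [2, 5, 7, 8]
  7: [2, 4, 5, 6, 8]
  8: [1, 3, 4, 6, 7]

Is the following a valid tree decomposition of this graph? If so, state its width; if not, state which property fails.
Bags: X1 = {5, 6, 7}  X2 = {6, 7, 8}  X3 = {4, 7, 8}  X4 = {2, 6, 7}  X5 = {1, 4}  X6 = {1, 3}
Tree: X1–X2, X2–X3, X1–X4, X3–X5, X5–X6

A tree decomposition must satisfy three properties: every vertex lies in some bag; for every edge, both endpoints lie together in some bag; and for every vertex, the bags containing it form a connected subtree. Here edge (8,1) lies in no bag, so the decomposition is invalid.

No — edge (8,1) lies in no bag.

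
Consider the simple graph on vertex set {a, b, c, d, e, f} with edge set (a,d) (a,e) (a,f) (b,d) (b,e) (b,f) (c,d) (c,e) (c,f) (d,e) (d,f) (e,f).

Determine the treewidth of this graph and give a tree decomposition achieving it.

Treewidth 3.
One such decomposition:
Bags: B1 = {a, d, e, f}  B2 = {b, d, e, f}  B3 = {c, d, e, f}
Tree: B1–B2, B2–B3

The largest bag has 4 vertices, giving width 3; this decomposition certifies tw(G) ≤ 3. Conversely, {c, d, e, f} is a clique of size 4, and the vertices of any clique must share a bag in every tree decomposition; so some bag has ≥ 4 vertices and tw(G) ≥ 3. Hence tw(G) = 3 exactly.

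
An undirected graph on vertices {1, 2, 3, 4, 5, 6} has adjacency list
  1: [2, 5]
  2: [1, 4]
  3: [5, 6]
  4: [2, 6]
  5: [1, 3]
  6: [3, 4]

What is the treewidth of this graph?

2

A width-2 tree decomposition is:
Bags: B1 = {1, 2, 4}  B2 = {1, 4, 6}  B3 = {1, 3, 6}  B4 = {1, 3, 5}
Tree: B1–B2, B2–B3, B3–B4
Every bag has size at most 3, so the width is 3 − 1 = 2 and tw(G) ≤ 2. The edges 1–2–4–6–3–5–1 form a cycle, so G is not a tree and its treewidth is at least 2. The upper and lower bounds meet at 2, so that is the treewidth.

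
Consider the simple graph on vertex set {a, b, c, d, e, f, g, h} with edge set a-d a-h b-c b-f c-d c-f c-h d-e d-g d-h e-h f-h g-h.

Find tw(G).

2

A width-2 tree decomposition is:
Bags: B1 = {c, d, h}  B2 = {c, f, h}  B3 = {a, d, h}  B4 = {d, g, h}  B5 = {b, c, f}  B6 = {d, e, h}
Tree: B1–B2, B1–B3, B1–B4, B2–B5, B3–B6
Each bag holds 3 vertices, so the decomposition has width 2, which upper-bounds the treewidth. For the lower bound, the 3 vertices {d, g, h} are pairwise adjacent, and any tree decomposition puts a clique entirely inside one bag — forcing width ≥ 2. Combining the bounds, tw(G) = 2.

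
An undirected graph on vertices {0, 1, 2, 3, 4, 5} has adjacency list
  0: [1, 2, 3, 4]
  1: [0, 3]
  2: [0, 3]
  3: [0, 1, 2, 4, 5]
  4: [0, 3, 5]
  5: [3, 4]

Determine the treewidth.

2

A width-2 tree decomposition is:
Bags: B1 = {0, 1, 3}  B2 = {0, 3, 4}  B3 = {0, 2, 3}  B4 = {3, 4, 5}
Tree: B1–B2, B2–B3, B2–B4
The largest bag has 3 vertices, giving width 2; this decomposition certifies tw(G) ≤ 2. Conversely, {0, 1, 3} is a clique of size 3, and the vertices of any clique must share a bag in every tree decomposition; so some bag has ≥ 3 vertices and tw(G) ≥ 2. Hence tw(G) = 2 exactly.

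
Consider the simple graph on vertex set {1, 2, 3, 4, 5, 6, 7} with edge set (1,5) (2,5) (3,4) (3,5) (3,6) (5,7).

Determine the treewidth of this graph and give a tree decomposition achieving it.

The largest bag has 2 vertices, giving width 1; this decomposition certifies tw(G) ≤ 1. Any graph with an edge has treewidth ≥ 1, and G has the edge 5–1. Therefore the treewidth is 1.

Treewidth 1.
One optimal decomposition is:
Bags: B1 = {1, 5}  B2 = {3, 5}  B3 = {5, 7}  B4 = {3, 6}  B5 = {3, 4}  B6 = {2, 5}
Tree: B1–B2, B2–B3, B2–B4, B2–B5, B1–B6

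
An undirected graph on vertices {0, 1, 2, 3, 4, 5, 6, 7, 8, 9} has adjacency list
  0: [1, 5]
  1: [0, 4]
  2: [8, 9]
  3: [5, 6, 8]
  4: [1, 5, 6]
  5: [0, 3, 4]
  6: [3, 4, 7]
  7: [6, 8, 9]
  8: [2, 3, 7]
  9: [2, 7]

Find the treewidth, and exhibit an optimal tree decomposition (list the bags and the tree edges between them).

Treewidth 2.
One such decomposition:
Bags: B1 = {2, 7, 9}  B2 = {2, 7, 8}  B3 = {6, 7, 8}  B4 = {3, 6, 8}  B5 = {3, 4, 6}  B6 = {3, 4, 5}  B7 = {1, 4, 5}  B8 = {0, 1, 5}
Tree: B1–B2, B2–B3, B3–B4, B4–B5, B5–B6, B6–B7, B7–B8

Every bag has size at most 3, so the width is 3 − 1 = 2 and tw(G) ≤ 2. For the lower bound, G contains the cycle 9–2–8–7–9, so G is not a forest; only forests have treewidth ≤ 1, hence tw(G) ≥ 2. The upper and lower bounds meet at 2, so that is the treewidth.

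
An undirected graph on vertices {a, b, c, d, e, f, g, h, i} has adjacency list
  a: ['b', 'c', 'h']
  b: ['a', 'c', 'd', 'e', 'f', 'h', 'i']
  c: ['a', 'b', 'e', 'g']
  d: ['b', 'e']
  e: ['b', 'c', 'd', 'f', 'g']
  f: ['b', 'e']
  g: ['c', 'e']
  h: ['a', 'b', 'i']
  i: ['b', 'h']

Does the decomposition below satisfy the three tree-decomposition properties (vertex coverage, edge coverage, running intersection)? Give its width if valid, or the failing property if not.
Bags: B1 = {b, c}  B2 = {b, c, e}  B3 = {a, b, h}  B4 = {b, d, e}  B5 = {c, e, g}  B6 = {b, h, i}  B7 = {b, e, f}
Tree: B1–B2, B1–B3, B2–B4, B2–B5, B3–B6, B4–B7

A tree decomposition must satisfy three properties: every vertex lies in some bag; for every edge, both endpoints lie together in some bag; and for every vertex, the bags containing it form a connected subtree. Here edge (a,c) lies in no bag, so the decomposition is invalid.

No — edge (a,c) lies in no bag.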